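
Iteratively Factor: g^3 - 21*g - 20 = (g + 1)*(g^2 - g - 20) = (g + 1)*(g + 4)*(g - 5)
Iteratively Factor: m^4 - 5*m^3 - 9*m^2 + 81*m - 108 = (m + 4)*(m^3 - 9*m^2 + 27*m - 27) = (m - 3)*(m + 4)*(m^2 - 6*m + 9) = (m - 3)^2*(m + 4)*(m - 3)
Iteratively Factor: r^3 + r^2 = (r)*(r^2 + r) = r*(r + 1)*(r)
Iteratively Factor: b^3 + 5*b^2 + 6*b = (b + 2)*(b^2 + 3*b) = b*(b + 2)*(b + 3)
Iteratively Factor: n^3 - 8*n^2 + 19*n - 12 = (n - 4)*(n^2 - 4*n + 3) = (n - 4)*(n - 3)*(n - 1)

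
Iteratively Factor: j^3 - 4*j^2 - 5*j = (j - 5)*(j^2 + j) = j*(j - 5)*(j + 1)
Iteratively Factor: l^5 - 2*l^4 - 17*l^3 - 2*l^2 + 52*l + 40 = (l + 1)*(l^4 - 3*l^3 - 14*l^2 + 12*l + 40) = (l - 5)*(l + 1)*(l^3 + 2*l^2 - 4*l - 8) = (l - 5)*(l - 2)*(l + 1)*(l^2 + 4*l + 4) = (l - 5)*(l - 2)*(l + 1)*(l + 2)*(l + 2)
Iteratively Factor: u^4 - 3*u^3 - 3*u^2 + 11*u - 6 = (u + 2)*(u^3 - 5*u^2 + 7*u - 3) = (u - 3)*(u + 2)*(u^2 - 2*u + 1) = (u - 3)*(u - 1)*(u + 2)*(u - 1)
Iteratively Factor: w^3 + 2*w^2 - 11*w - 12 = (w - 3)*(w^2 + 5*w + 4) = (w - 3)*(w + 4)*(w + 1)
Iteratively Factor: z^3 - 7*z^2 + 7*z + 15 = (z - 3)*(z^2 - 4*z - 5) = (z - 5)*(z - 3)*(z + 1)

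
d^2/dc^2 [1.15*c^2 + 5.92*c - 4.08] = 2.30000000000000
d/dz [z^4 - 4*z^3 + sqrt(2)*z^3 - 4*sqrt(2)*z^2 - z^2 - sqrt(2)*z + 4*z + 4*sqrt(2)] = 4*z^3 - 12*z^2 + 3*sqrt(2)*z^2 - 8*sqrt(2)*z - 2*z - sqrt(2) + 4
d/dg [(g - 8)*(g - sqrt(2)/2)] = 2*g - 8 - sqrt(2)/2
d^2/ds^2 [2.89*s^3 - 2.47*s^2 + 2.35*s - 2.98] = 17.34*s - 4.94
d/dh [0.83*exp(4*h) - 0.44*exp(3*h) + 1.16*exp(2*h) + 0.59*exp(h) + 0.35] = (3.32*exp(3*h) - 1.32*exp(2*h) + 2.32*exp(h) + 0.59)*exp(h)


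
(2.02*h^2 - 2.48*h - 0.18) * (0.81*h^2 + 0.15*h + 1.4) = 1.6362*h^4 - 1.7058*h^3 + 2.3102*h^2 - 3.499*h - 0.252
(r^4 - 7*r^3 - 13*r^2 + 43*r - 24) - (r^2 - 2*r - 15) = r^4 - 7*r^3 - 14*r^2 + 45*r - 9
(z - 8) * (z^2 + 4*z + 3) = z^3 - 4*z^2 - 29*z - 24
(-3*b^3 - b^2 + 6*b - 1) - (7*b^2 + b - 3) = -3*b^3 - 8*b^2 + 5*b + 2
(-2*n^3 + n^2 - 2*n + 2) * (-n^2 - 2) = 2*n^5 - n^4 + 6*n^3 - 4*n^2 + 4*n - 4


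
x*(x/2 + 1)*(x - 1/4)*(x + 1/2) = x^4/2 + 9*x^3/8 + 3*x^2/16 - x/8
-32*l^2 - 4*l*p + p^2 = (-8*l + p)*(4*l + p)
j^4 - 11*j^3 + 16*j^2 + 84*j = j*(j - 7)*(j - 6)*(j + 2)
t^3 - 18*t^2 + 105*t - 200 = (t - 8)*(t - 5)^2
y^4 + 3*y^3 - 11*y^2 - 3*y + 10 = (y - 2)*(y - 1)*(y + 1)*(y + 5)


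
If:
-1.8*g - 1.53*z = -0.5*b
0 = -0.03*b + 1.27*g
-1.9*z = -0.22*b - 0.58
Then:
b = 1.67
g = 0.04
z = 0.50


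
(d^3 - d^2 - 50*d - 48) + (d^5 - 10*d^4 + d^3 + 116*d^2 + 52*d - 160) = d^5 - 10*d^4 + 2*d^3 + 115*d^2 + 2*d - 208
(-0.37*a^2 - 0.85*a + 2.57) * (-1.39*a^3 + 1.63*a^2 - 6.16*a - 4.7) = 0.5143*a^5 + 0.5784*a^4 - 2.6786*a^3 + 11.1641*a^2 - 11.8362*a - 12.079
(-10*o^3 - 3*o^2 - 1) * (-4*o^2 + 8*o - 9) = 40*o^5 - 68*o^4 + 66*o^3 + 31*o^2 - 8*o + 9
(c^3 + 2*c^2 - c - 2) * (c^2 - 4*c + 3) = c^5 - 2*c^4 - 6*c^3 + 8*c^2 + 5*c - 6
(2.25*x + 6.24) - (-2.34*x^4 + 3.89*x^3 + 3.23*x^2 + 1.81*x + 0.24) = 2.34*x^4 - 3.89*x^3 - 3.23*x^2 + 0.44*x + 6.0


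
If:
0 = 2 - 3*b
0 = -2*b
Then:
No Solution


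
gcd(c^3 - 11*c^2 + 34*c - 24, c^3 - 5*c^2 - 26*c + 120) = c^2 - 10*c + 24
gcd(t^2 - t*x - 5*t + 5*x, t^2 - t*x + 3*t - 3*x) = -t + x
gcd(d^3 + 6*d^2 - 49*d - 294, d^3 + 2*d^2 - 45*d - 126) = d^2 - d - 42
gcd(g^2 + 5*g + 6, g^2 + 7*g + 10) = g + 2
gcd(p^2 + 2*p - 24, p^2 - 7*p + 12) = p - 4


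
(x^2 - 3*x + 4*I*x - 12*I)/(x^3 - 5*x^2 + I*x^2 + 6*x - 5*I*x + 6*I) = (x + 4*I)/(x^2 + x*(-2 + I) - 2*I)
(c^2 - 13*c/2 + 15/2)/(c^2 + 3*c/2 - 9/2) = (c - 5)/(c + 3)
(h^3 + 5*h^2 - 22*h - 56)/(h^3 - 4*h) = (h^2 + 3*h - 28)/(h*(h - 2))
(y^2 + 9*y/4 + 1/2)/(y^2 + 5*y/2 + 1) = (4*y + 1)/(2*(2*y + 1))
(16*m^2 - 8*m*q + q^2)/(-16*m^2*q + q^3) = (-4*m + q)/(q*(4*m + q))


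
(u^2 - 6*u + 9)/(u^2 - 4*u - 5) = (-u^2 + 6*u - 9)/(-u^2 + 4*u + 5)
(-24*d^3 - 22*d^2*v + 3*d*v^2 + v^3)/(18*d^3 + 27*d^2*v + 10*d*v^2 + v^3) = (-4*d + v)/(3*d + v)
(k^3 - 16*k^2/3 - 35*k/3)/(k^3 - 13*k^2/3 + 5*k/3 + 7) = k*(3*k^2 - 16*k - 35)/(3*k^3 - 13*k^2 + 5*k + 21)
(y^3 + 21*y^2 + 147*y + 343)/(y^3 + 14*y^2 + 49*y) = (y + 7)/y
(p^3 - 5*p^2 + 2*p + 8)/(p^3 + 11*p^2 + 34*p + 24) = (p^2 - 6*p + 8)/(p^2 + 10*p + 24)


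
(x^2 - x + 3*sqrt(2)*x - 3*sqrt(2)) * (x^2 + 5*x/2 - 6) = x^4 + 3*x^3/2 + 3*sqrt(2)*x^3 - 17*x^2/2 + 9*sqrt(2)*x^2/2 - 51*sqrt(2)*x/2 + 6*x + 18*sqrt(2)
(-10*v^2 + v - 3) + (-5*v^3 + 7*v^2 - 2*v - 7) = -5*v^3 - 3*v^2 - v - 10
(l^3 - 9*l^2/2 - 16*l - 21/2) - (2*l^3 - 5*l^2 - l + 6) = -l^3 + l^2/2 - 15*l - 33/2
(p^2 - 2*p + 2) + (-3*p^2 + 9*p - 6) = -2*p^2 + 7*p - 4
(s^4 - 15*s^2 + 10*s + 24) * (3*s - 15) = 3*s^5 - 15*s^4 - 45*s^3 + 255*s^2 - 78*s - 360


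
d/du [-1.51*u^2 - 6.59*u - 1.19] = -3.02*u - 6.59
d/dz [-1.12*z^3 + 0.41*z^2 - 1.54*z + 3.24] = -3.36*z^2 + 0.82*z - 1.54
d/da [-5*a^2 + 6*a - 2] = 6 - 10*a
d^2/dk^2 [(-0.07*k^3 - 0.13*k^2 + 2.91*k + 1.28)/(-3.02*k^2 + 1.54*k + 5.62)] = (-49.16336*k^3 - 53.171184*k^2 - 247.354512*k + 9.06224000000001)/(27.543608*k^6 - 42.136248*k^5 - 132.283248*k^4 + 153.172712*k^3 + 246.169488*k^2 - 145.919928*k - 177.504328)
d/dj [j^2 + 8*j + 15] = 2*j + 8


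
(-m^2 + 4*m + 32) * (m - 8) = -m^3 + 12*m^2 - 256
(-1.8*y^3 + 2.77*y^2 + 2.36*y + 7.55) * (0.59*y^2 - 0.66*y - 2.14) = -1.062*y^5 + 2.8223*y^4 + 3.4162*y^3 - 3.0309*y^2 - 10.0334*y - 16.157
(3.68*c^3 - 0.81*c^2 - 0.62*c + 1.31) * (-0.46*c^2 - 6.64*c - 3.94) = -1.6928*c^5 - 24.0626*c^4 - 8.8356*c^3 + 6.7056*c^2 - 6.2556*c - 5.1614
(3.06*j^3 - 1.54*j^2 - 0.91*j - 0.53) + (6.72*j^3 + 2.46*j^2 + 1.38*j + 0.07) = 9.78*j^3 + 0.92*j^2 + 0.47*j - 0.46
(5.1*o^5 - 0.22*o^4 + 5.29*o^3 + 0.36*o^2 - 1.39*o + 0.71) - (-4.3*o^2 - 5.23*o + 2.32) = 5.1*o^5 - 0.22*o^4 + 5.29*o^3 + 4.66*o^2 + 3.84*o - 1.61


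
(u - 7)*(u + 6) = u^2 - u - 42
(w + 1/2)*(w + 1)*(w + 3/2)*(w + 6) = w^4 + 9*w^3 + 83*w^2/4 + 69*w/4 + 9/2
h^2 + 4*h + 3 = (h + 1)*(h + 3)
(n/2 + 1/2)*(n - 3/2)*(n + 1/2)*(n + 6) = n^4/2 + 3*n^3 - 7*n^2/8 - 45*n/8 - 9/4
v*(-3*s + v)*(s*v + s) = -3*s^2*v^2 - 3*s^2*v + s*v^3 + s*v^2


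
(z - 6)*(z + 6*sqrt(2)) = z^2 - 6*z + 6*sqrt(2)*z - 36*sqrt(2)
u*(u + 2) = u^2 + 2*u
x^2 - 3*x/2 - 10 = (x - 4)*(x + 5/2)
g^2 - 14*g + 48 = (g - 8)*(g - 6)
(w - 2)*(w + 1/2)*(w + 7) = w^3 + 11*w^2/2 - 23*w/2 - 7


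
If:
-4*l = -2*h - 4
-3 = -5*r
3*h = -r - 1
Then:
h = -8/15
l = 11/15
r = 3/5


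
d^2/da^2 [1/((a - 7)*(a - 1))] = 2*((a - 7)^2 + (a - 7)*(a - 1) + (a - 1)^2)/((a - 7)^3*(a - 1)^3)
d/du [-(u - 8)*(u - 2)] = 10 - 2*u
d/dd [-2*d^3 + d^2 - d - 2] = -6*d^2 + 2*d - 1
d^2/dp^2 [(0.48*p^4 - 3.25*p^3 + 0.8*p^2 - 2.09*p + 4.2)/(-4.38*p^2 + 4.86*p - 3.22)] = (-18.417024*p^6 + 61.3059839999999*p^5 - 108.642816*p^4 + 228.171768*p^3 - 780.630984*p^2 + 561.752016*p - 31.110184)/(84.027672*p^6 - 279.708552*p^5 + 495.682848*p^4 - 526.052232*p^3 + 364.406112*p^2 - 151.171272*p + 33.386248)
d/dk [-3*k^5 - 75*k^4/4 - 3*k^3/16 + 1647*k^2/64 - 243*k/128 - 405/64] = -15*k^4 - 75*k^3 - 9*k^2/16 + 1647*k/32 - 243/128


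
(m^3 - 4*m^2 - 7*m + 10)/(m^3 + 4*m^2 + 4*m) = (m^2 - 6*m + 5)/(m*(m + 2))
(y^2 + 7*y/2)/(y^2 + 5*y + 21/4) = 2*y/(2*y + 3)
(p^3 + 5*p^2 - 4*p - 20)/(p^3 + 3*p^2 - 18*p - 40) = (p - 2)/(p - 4)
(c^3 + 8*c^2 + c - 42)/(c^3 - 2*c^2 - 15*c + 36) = (c^3 + 8*c^2 + c - 42)/(c^3 - 2*c^2 - 15*c + 36)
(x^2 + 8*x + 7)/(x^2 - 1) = (x + 7)/(x - 1)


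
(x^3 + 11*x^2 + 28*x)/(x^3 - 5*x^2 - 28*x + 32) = x*(x + 7)/(x^2 - 9*x + 8)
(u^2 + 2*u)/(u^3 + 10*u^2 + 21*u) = (u + 2)/(u^2 + 10*u + 21)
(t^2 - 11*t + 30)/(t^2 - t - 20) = (t - 6)/(t + 4)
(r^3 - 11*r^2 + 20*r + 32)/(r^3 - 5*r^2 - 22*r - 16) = (r - 4)/(r + 2)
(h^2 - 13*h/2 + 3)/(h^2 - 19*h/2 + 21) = (2*h - 1)/(2*h - 7)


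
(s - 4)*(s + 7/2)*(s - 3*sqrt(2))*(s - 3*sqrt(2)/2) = s^4 - 9*sqrt(2)*s^3/2 - s^3/2 - 5*s^2 + 9*sqrt(2)*s^2/4 - 9*s/2 + 63*sqrt(2)*s - 126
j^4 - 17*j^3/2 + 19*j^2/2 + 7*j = j*(j - 7)*(j - 2)*(j + 1/2)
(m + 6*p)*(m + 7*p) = m^2 + 13*m*p + 42*p^2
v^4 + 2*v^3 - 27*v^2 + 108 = (v - 3)^2*(v + 2)*(v + 6)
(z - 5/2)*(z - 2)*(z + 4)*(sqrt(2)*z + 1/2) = sqrt(2)*z^4 - sqrt(2)*z^3/2 + z^3/2 - 13*sqrt(2)*z^2 - z^2/4 - 13*z/2 + 20*sqrt(2)*z + 10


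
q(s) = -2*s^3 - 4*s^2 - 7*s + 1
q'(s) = -6*s^2 - 8*s - 7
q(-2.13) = 17.09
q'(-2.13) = -17.18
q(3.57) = -165.97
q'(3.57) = -112.03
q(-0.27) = 2.64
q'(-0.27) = -5.28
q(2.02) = -45.95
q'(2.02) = -47.64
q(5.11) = -406.08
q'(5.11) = -204.55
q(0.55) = -4.39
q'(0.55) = -13.22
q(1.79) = -35.82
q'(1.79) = -40.54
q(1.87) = -39.16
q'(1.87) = -42.94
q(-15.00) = 5956.00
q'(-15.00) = -1237.00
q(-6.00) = 331.00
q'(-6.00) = -175.00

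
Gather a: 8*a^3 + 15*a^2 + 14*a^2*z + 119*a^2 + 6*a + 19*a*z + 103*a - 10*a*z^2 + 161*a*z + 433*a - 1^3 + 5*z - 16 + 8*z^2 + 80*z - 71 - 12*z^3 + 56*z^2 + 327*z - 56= 8*a^3 + a^2*(14*z + 134) + a*(-10*z^2 + 180*z + 542) - 12*z^3 + 64*z^2 + 412*z - 144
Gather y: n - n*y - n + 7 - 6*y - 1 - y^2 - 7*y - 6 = -y^2 + y*(-n - 13)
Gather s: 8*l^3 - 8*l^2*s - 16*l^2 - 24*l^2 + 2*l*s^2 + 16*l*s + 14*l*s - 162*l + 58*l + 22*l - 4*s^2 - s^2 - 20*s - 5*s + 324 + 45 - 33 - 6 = 8*l^3 - 40*l^2 - 82*l + s^2*(2*l - 5) + s*(-8*l^2 + 30*l - 25) + 330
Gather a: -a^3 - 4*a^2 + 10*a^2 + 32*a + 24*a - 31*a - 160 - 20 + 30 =-a^3 + 6*a^2 + 25*a - 150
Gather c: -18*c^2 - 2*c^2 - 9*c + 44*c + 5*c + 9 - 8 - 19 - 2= -20*c^2 + 40*c - 20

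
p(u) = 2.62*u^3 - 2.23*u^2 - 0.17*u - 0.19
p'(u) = 7.86*u^2 - 4.46*u - 0.17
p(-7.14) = -1066.33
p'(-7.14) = 432.37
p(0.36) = -0.42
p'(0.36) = -0.76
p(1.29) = 1.50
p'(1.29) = 7.16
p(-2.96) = -87.17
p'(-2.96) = 81.90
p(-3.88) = -186.14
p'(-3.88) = 135.46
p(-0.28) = -0.37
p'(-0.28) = 1.70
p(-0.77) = -2.58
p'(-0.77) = 7.92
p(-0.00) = -0.19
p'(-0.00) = -0.17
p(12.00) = 4204.01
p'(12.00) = 1078.15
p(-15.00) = -9341.89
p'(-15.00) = 1835.23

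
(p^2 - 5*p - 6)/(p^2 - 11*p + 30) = (p + 1)/(p - 5)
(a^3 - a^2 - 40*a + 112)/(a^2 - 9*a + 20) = (a^2 + 3*a - 28)/(a - 5)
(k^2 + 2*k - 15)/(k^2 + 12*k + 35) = (k - 3)/(k + 7)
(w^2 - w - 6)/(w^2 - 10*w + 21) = (w + 2)/(w - 7)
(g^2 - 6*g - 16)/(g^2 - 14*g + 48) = (g + 2)/(g - 6)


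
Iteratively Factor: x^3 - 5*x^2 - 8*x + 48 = (x - 4)*(x^2 - x - 12) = (x - 4)*(x + 3)*(x - 4)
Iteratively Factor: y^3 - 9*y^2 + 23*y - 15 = (y - 3)*(y^2 - 6*y + 5) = (y - 3)*(y - 1)*(y - 5)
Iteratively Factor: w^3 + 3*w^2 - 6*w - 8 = (w - 2)*(w^2 + 5*w + 4) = (w - 2)*(w + 4)*(w + 1)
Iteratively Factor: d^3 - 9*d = (d - 3)*(d^2 + 3*d) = (d - 3)*(d + 3)*(d)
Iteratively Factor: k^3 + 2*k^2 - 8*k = (k - 2)*(k^2 + 4*k) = (k - 2)*(k + 4)*(k)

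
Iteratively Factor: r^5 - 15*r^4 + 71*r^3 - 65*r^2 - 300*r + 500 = (r - 2)*(r^4 - 13*r^3 + 45*r^2 + 25*r - 250) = (r - 5)*(r - 2)*(r^3 - 8*r^2 + 5*r + 50) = (r - 5)^2*(r - 2)*(r^2 - 3*r - 10) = (r - 5)^3*(r - 2)*(r + 2)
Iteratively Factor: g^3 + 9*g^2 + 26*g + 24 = (g + 4)*(g^2 + 5*g + 6) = (g + 2)*(g + 4)*(g + 3)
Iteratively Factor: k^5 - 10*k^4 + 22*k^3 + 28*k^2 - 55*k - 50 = (k - 2)*(k^4 - 8*k^3 + 6*k^2 + 40*k + 25) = (k - 5)*(k - 2)*(k^3 - 3*k^2 - 9*k - 5) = (k - 5)^2*(k - 2)*(k^2 + 2*k + 1) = (k - 5)^2*(k - 2)*(k + 1)*(k + 1)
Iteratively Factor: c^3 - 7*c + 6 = (c - 2)*(c^2 + 2*c - 3) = (c - 2)*(c - 1)*(c + 3)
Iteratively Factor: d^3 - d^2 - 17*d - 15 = (d + 1)*(d^2 - 2*d - 15) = (d - 5)*(d + 1)*(d + 3)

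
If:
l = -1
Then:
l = -1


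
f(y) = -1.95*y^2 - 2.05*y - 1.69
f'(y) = -3.9*y - 2.05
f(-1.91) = -4.89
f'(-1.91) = 5.40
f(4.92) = -58.98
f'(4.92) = -21.24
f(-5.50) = -49.40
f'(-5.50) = 19.40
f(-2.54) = -9.06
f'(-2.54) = 7.86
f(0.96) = -5.46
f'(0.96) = -5.79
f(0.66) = -3.89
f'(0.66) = -4.62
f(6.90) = -108.67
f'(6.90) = -28.96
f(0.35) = -2.65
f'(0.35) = -3.42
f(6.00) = -84.19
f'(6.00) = -25.45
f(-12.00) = -257.89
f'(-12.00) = 44.75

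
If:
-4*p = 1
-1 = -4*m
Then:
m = 1/4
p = -1/4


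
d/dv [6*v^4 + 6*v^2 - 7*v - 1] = 24*v^3 + 12*v - 7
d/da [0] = 0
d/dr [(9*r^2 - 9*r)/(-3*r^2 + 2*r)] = -9/(9*r^2 - 12*r + 4)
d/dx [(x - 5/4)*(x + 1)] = 2*x - 1/4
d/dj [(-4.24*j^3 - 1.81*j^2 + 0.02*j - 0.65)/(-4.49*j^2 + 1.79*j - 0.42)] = (19.0376*j^4 - 15.1792*j^3 + 2.1923*j^2 - 4.3166*j + 1.1551)/(20.1601*j^4 - 16.0742*j^3 + 6.9757*j^2 - 1.5036*j + 0.1764)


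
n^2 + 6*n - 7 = (n - 1)*(n + 7)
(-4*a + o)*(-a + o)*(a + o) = 4*a^3 - a^2*o - 4*a*o^2 + o^3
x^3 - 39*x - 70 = (x - 7)*(x + 2)*(x + 5)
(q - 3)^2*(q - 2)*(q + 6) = q^4 - 2*q^3 - 27*q^2 + 108*q - 108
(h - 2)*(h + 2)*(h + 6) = h^3 + 6*h^2 - 4*h - 24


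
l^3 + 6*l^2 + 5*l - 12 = (l - 1)*(l + 3)*(l + 4)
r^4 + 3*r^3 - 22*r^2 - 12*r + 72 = (r - 3)*(r - 2)*(r + 2)*(r + 6)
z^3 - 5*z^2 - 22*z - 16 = (z - 8)*(z + 1)*(z + 2)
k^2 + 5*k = k*(k + 5)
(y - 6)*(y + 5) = y^2 - y - 30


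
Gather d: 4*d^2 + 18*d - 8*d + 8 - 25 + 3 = 4*d^2 + 10*d - 14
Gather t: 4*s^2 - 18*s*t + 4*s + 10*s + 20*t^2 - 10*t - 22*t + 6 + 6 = 4*s^2 + 14*s + 20*t^2 + t*(-18*s - 32) + 12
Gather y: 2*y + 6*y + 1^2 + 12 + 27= 8*y + 40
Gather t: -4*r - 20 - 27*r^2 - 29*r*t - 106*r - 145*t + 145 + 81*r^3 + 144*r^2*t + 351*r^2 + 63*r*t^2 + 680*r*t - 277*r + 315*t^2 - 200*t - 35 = 81*r^3 + 324*r^2 - 387*r + t^2*(63*r + 315) + t*(144*r^2 + 651*r - 345) + 90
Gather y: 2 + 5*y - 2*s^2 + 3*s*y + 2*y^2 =-2*s^2 + 2*y^2 + y*(3*s + 5) + 2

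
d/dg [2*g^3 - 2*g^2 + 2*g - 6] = 6*g^2 - 4*g + 2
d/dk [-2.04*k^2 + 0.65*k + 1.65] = 0.65 - 4.08*k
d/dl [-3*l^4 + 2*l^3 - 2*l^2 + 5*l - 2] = -12*l^3 + 6*l^2 - 4*l + 5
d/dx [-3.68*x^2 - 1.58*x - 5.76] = -7.36*x - 1.58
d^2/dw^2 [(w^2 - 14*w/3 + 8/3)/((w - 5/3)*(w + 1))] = 2*(-108*w^3 + 351*w^2 - 774*w + 367)/(27*w^6 - 54*w^5 - 99*w^4 + 172*w^3 + 165*w^2 - 150*w - 125)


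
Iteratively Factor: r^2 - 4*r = (r - 4)*(r)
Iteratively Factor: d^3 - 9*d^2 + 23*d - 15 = (d - 5)*(d^2 - 4*d + 3) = (d - 5)*(d - 1)*(d - 3)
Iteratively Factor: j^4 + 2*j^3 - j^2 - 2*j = (j)*(j^3 + 2*j^2 - j - 2) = j*(j + 1)*(j^2 + j - 2) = j*(j - 1)*(j + 1)*(j + 2)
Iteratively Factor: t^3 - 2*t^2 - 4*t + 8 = (t + 2)*(t^2 - 4*t + 4) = (t - 2)*(t + 2)*(t - 2)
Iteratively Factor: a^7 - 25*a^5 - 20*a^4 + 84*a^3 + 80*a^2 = (a)*(a^6 - 25*a^4 - 20*a^3 + 84*a^2 + 80*a) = a*(a - 5)*(a^5 + 5*a^4 - 20*a^2 - 16*a) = a*(a - 5)*(a + 2)*(a^4 + 3*a^3 - 6*a^2 - 8*a) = a*(a - 5)*(a + 2)*(a + 4)*(a^3 - a^2 - 2*a) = a^2*(a - 5)*(a + 2)*(a + 4)*(a^2 - a - 2) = a^2*(a - 5)*(a + 1)*(a + 2)*(a + 4)*(a - 2)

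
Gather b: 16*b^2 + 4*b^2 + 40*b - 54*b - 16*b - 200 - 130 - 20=20*b^2 - 30*b - 350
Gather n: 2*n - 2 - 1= 2*n - 3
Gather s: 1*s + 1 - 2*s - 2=-s - 1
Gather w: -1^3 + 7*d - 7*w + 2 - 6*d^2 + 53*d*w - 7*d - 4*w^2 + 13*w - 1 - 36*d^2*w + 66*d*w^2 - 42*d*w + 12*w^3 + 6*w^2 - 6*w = -6*d^2 + 12*w^3 + w^2*(66*d + 2) + w*(-36*d^2 + 11*d)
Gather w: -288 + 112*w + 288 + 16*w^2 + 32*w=16*w^2 + 144*w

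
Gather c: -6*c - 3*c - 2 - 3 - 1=-9*c - 6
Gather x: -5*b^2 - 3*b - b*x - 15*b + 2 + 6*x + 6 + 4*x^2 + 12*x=-5*b^2 - 18*b + 4*x^2 + x*(18 - b) + 8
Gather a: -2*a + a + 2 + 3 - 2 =3 - a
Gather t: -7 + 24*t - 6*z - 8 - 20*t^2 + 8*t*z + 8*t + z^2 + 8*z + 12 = -20*t^2 + t*(8*z + 32) + z^2 + 2*z - 3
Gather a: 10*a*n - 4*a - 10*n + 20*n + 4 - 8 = a*(10*n - 4) + 10*n - 4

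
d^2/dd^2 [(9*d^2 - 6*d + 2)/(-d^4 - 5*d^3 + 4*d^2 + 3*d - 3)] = 2*(-27*d^8 - 99*d^7 - 41*d^6 + 66*d^5 - 615*d^4 + 1391*d^3 - 834*d^2 + 234*d - 69)/(d^12 + 15*d^11 + 63*d^10 - 4*d^9 - 333*d^8 + 177*d^7 + 476*d^6 - 423*d^5 - 207*d^4 + 324*d^3 - 27*d^2 - 81*d + 27)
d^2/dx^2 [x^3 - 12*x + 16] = 6*x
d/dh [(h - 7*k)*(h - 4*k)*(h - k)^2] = 4*h^3 - 39*h^2*k + 102*h*k^2 - 67*k^3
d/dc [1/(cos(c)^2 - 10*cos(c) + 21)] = 2*(cos(c) - 5)*sin(c)/(cos(c)^2 - 10*cos(c) + 21)^2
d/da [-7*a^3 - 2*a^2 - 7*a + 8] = -21*a^2 - 4*a - 7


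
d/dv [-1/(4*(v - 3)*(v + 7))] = (v + 2)/(2*(v - 3)^2*(v + 7)^2)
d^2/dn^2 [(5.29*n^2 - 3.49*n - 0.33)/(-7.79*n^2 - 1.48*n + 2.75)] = (545.553954*n^3 - 559.795632*n^2 + 471.414966*n - 36.018136)/(472.729139*n^6 + 269.437404*n^5 - 449.454177*n^4 - 186.990008*n^3 + 158.664825*n^2 + 33.5775*n - 20.796875)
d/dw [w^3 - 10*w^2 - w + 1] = 3*w^2 - 20*w - 1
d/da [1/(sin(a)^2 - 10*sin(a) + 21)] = 2*(5 - sin(a))*cos(a)/(sin(a)^2 - 10*sin(a) + 21)^2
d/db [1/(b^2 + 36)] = -2*b/(b^2 + 36)^2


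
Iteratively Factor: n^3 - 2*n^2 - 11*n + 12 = (n - 1)*(n^2 - n - 12) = (n - 4)*(n - 1)*(n + 3)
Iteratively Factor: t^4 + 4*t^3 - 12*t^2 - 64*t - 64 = (t + 2)*(t^3 + 2*t^2 - 16*t - 32) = (t + 2)^2*(t^2 - 16) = (t - 4)*(t + 2)^2*(t + 4)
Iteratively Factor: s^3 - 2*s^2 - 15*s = (s)*(s^2 - 2*s - 15) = s*(s - 5)*(s + 3)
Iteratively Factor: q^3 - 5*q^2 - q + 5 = (q + 1)*(q^2 - 6*q + 5) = (q - 5)*(q + 1)*(q - 1)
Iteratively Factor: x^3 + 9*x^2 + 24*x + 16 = (x + 4)*(x^2 + 5*x + 4) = (x + 4)^2*(x + 1)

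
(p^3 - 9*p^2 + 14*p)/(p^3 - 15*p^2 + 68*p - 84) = p/(p - 6)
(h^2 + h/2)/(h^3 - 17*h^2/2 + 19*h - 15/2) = h*(2*h + 1)/(2*h^3 - 17*h^2 + 38*h - 15)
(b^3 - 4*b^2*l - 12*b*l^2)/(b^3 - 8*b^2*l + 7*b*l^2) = (b^2 - 4*b*l - 12*l^2)/(b^2 - 8*b*l + 7*l^2)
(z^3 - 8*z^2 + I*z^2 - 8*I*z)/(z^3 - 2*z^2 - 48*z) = (z + I)/(z + 6)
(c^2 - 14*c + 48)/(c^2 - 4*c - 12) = (c - 8)/(c + 2)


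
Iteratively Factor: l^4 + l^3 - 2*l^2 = (l)*(l^3 + l^2 - 2*l) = l^2*(l^2 + l - 2) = l^2*(l - 1)*(l + 2)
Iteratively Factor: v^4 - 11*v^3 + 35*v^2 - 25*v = (v - 5)*(v^3 - 6*v^2 + 5*v) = v*(v - 5)*(v^2 - 6*v + 5) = v*(v - 5)*(v - 1)*(v - 5)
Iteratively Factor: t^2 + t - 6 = (t + 3)*(t - 2)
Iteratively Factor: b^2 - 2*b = (b)*(b - 2)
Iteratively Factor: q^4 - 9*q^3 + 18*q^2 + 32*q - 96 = (q - 4)*(q^3 - 5*q^2 - 2*q + 24) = (q - 4)^2*(q^2 - q - 6) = (q - 4)^2*(q - 3)*(q + 2)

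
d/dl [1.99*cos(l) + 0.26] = -1.99*sin(l)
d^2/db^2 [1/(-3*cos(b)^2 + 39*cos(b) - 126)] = (4*sin(b)^4/3 - sin(b)^2 + 793*cos(b)/4 - 13*cos(3*b)/4 - 85)/((cos(b) - 7)^3*(cos(b) - 6)^3)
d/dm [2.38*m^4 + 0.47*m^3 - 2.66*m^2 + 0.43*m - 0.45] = 9.52*m^3 + 1.41*m^2 - 5.32*m + 0.43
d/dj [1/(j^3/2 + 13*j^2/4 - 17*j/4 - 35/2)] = 4*(-6*j^2 - 26*j + 17)/(2*j^3 + 13*j^2 - 17*j - 70)^2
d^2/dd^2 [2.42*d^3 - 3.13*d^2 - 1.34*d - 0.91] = 14.52*d - 6.26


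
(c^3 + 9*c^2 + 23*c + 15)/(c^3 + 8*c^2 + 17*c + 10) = (c + 3)/(c + 2)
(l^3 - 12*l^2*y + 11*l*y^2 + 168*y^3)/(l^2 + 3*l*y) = l - 15*y + 56*y^2/l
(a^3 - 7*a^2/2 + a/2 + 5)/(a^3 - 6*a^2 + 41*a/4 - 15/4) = 2*(a^2 - a - 2)/(2*a^2 - 7*a + 3)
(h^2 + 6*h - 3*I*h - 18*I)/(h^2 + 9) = (h + 6)/(h + 3*I)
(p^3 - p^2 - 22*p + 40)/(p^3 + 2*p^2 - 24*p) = (p^2 + 3*p - 10)/(p*(p + 6))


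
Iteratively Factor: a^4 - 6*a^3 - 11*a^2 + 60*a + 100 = (a + 2)*(a^3 - 8*a^2 + 5*a + 50) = (a + 2)^2*(a^2 - 10*a + 25) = (a - 5)*(a + 2)^2*(a - 5)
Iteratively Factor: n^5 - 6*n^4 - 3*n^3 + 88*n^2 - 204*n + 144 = (n - 2)*(n^4 - 4*n^3 - 11*n^2 + 66*n - 72) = (n - 3)*(n - 2)*(n^3 - n^2 - 14*n + 24) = (n - 3)*(n - 2)*(n + 4)*(n^2 - 5*n + 6) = (n - 3)*(n - 2)^2*(n + 4)*(n - 3)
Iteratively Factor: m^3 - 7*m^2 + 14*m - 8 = (m - 1)*(m^2 - 6*m + 8) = (m - 4)*(m - 1)*(m - 2)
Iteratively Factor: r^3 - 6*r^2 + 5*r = (r - 5)*(r^2 - r) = r*(r - 5)*(r - 1)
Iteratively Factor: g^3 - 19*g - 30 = (g - 5)*(g^2 + 5*g + 6) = (g - 5)*(g + 2)*(g + 3)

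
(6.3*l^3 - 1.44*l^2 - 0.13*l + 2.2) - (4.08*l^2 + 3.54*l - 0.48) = 6.3*l^3 - 5.52*l^2 - 3.67*l + 2.68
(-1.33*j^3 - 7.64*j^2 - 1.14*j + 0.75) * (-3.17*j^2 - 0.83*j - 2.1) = 4.2161*j^5 + 25.3227*j^4 + 12.748*j^3 + 14.6127*j^2 + 1.7715*j - 1.575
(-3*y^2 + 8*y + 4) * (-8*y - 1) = 24*y^3 - 61*y^2 - 40*y - 4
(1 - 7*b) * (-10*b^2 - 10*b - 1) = 70*b^3 + 60*b^2 - 3*b - 1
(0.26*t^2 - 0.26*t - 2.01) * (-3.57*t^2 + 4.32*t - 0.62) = -0.9282*t^4 + 2.0514*t^3 + 5.8913*t^2 - 8.522*t + 1.2462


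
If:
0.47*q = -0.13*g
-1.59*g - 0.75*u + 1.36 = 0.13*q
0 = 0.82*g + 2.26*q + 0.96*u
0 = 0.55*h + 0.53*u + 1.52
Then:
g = 0.97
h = -2.57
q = -0.27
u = -0.20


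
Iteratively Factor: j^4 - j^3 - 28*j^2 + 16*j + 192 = (j + 4)*(j^3 - 5*j^2 - 8*j + 48) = (j - 4)*(j + 4)*(j^2 - j - 12) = (j - 4)*(j + 3)*(j + 4)*(j - 4)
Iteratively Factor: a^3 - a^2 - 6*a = (a + 2)*(a^2 - 3*a) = (a - 3)*(a + 2)*(a)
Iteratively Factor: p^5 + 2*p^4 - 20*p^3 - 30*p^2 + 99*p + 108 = (p + 3)*(p^4 - p^3 - 17*p^2 + 21*p + 36) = (p - 3)*(p + 3)*(p^3 + 2*p^2 - 11*p - 12) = (p - 3)*(p + 3)*(p + 4)*(p^2 - 2*p - 3) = (p - 3)^2*(p + 3)*(p + 4)*(p + 1)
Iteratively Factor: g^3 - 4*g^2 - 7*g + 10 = (g + 2)*(g^2 - 6*g + 5) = (g - 1)*(g + 2)*(g - 5)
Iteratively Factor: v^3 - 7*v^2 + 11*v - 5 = (v - 1)*(v^2 - 6*v + 5) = (v - 1)^2*(v - 5)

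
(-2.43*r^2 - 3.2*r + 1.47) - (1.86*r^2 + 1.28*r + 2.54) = -4.29*r^2 - 4.48*r - 1.07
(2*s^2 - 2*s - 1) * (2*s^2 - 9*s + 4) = 4*s^4 - 22*s^3 + 24*s^2 + s - 4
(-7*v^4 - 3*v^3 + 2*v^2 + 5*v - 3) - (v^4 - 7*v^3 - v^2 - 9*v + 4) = -8*v^4 + 4*v^3 + 3*v^2 + 14*v - 7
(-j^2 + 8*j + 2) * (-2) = 2*j^2 - 16*j - 4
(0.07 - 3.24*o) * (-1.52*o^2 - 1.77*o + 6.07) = 4.9248*o^3 + 5.6284*o^2 - 19.7907*o + 0.4249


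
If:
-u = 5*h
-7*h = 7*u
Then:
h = 0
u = 0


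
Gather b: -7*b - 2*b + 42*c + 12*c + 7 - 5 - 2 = -9*b + 54*c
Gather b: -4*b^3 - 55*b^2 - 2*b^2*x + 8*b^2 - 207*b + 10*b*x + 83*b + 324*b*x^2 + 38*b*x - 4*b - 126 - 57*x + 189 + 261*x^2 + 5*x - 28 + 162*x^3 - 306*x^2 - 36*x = -4*b^3 + b^2*(-2*x - 47) + b*(324*x^2 + 48*x - 128) + 162*x^3 - 45*x^2 - 88*x + 35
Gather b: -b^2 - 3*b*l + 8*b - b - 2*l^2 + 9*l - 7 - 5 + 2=-b^2 + b*(7 - 3*l) - 2*l^2 + 9*l - 10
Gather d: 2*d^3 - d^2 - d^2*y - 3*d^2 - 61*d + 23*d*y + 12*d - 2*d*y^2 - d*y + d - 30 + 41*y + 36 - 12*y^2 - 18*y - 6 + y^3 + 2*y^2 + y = 2*d^3 + d^2*(-y - 4) + d*(-2*y^2 + 22*y - 48) + y^3 - 10*y^2 + 24*y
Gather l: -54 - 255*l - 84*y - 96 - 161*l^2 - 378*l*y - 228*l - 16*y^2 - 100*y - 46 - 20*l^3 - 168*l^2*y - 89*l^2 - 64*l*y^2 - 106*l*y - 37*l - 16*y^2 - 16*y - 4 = -20*l^3 + l^2*(-168*y - 250) + l*(-64*y^2 - 484*y - 520) - 32*y^2 - 200*y - 200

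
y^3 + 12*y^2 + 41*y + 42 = (y + 2)*(y + 3)*(y + 7)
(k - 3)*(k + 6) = k^2 + 3*k - 18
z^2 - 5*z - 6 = (z - 6)*(z + 1)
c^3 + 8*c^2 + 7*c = c*(c + 1)*(c + 7)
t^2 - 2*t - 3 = (t - 3)*(t + 1)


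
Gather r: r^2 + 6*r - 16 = r^2 + 6*r - 16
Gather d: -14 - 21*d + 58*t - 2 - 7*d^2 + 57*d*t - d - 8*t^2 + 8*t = -7*d^2 + d*(57*t - 22) - 8*t^2 + 66*t - 16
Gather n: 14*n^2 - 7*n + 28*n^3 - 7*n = 28*n^3 + 14*n^2 - 14*n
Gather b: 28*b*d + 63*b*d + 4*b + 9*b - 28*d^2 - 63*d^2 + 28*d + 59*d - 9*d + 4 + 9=b*(91*d + 13) - 91*d^2 + 78*d + 13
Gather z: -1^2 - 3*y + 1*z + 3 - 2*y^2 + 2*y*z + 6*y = -2*y^2 + 3*y + z*(2*y + 1) + 2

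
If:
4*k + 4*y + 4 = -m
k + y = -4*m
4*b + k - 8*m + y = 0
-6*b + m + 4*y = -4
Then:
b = 4/5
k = -6/5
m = 4/15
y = 2/15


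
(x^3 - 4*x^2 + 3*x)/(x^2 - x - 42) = x*(-x^2 + 4*x - 3)/(-x^2 + x + 42)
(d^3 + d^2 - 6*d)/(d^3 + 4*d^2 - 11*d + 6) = d*(d^2 + d - 6)/(d^3 + 4*d^2 - 11*d + 6)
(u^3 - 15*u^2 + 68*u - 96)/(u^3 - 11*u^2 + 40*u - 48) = (u - 8)/(u - 4)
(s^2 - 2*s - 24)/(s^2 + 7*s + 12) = (s - 6)/(s + 3)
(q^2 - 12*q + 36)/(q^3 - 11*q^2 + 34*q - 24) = (q - 6)/(q^2 - 5*q + 4)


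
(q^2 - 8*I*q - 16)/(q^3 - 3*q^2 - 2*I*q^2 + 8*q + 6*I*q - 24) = (q - 4*I)/(q^2 + q*(-3 + 2*I) - 6*I)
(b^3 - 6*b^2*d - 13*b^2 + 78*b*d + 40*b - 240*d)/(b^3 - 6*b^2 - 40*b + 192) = (b^2 - 6*b*d - 5*b + 30*d)/(b^2 + 2*b - 24)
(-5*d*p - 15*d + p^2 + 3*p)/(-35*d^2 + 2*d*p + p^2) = (p + 3)/(7*d + p)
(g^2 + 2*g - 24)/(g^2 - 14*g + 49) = (g^2 + 2*g - 24)/(g^2 - 14*g + 49)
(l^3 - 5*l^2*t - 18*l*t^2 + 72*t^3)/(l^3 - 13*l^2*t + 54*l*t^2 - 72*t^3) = (-l - 4*t)/(-l + 4*t)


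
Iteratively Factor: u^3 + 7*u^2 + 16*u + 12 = (u + 3)*(u^2 + 4*u + 4) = (u + 2)*(u + 3)*(u + 2)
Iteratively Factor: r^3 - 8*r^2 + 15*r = (r)*(r^2 - 8*r + 15) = r*(r - 5)*(r - 3)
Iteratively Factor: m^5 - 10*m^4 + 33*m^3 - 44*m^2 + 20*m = (m)*(m^4 - 10*m^3 + 33*m^2 - 44*m + 20) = m*(m - 2)*(m^3 - 8*m^2 + 17*m - 10) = m*(m - 5)*(m - 2)*(m^2 - 3*m + 2) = m*(m - 5)*(m - 2)*(m - 1)*(m - 2)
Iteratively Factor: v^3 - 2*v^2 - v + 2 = (v - 1)*(v^2 - v - 2) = (v - 2)*(v - 1)*(v + 1)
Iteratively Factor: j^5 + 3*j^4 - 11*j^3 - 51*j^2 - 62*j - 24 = (j + 1)*(j^4 + 2*j^3 - 13*j^2 - 38*j - 24) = (j + 1)*(j + 3)*(j^3 - j^2 - 10*j - 8) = (j + 1)*(j + 2)*(j + 3)*(j^2 - 3*j - 4) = (j - 4)*(j + 1)*(j + 2)*(j + 3)*(j + 1)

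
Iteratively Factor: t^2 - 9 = (t + 3)*(t - 3)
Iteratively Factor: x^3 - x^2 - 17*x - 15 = (x - 5)*(x^2 + 4*x + 3) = (x - 5)*(x + 3)*(x + 1)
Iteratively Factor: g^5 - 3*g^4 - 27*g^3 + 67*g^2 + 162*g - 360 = (g - 5)*(g^4 + 2*g^3 - 17*g^2 - 18*g + 72) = (g - 5)*(g + 4)*(g^3 - 2*g^2 - 9*g + 18) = (g - 5)*(g - 3)*(g + 4)*(g^2 + g - 6) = (g - 5)*(g - 3)*(g - 2)*(g + 4)*(g + 3)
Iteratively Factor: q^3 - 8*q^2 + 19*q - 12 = (q - 4)*(q^2 - 4*q + 3) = (q - 4)*(q - 1)*(q - 3)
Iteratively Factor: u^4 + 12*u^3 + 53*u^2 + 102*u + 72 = (u + 3)*(u^3 + 9*u^2 + 26*u + 24) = (u + 3)^2*(u^2 + 6*u + 8) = (u + 3)^2*(u + 4)*(u + 2)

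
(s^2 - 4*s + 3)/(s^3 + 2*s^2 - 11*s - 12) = (s - 1)/(s^2 + 5*s + 4)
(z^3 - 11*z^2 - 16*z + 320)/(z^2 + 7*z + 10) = (z^2 - 16*z + 64)/(z + 2)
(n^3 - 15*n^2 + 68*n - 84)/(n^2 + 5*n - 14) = (n^2 - 13*n + 42)/(n + 7)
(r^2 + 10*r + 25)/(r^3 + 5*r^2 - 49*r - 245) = (r + 5)/(r^2 - 49)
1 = 1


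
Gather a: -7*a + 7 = 7 - 7*a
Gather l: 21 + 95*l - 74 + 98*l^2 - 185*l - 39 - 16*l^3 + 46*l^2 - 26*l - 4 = -16*l^3 + 144*l^2 - 116*l - 96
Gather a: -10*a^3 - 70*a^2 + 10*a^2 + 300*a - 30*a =-10*a^3 - 60*a^2 + 270*a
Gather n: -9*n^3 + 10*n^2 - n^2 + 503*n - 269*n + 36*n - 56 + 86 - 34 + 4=-9*n^3 + 9*n^2 + 270*n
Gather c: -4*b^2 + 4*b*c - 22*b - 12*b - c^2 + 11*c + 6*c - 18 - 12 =-4*b^2 - 34*b - c^2 + c*(4*b + 17) - 30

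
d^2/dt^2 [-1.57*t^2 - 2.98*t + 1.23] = -3.14000000000000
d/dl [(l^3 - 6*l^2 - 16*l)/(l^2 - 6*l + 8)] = (l^4 - 12*l^3 + 76*l^2 - 96*l - 128)/(l^4 - 12*l^3 + 52*l^2 - 96*l + 64)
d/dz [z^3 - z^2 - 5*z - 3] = 3*z^2 - 2*z - 5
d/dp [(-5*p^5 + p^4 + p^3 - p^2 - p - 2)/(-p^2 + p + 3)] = (15*p^6 - 22*p^5 - 73*p^4 + 14*p^3 + 7*p^2 - 10*p - 1)/(p^4 - 2*p^3 - 5*p^2 + 6*p + 9)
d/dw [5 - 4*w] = -4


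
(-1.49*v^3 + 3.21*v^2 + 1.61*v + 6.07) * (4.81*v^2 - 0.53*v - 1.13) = -7.1669*v^5 + 16.2298*v^4 + 7.7265*v^3 + 24.7161*v^2 - 5.0364*v - 6.8591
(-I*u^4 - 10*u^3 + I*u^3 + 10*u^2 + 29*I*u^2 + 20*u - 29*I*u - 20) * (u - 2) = -I*u^5 - 10*u^4 + 3*I*u^4 + 30*u^3 + 27*I*u^3 - 87*I*u^2 - 60*u + 58*I*u + 40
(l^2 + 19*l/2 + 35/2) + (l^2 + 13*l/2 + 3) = 2*l^2 + 16*l + 41/2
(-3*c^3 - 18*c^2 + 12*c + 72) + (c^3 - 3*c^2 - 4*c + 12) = -2*c^3 - 21*c^2 + 8*c + 84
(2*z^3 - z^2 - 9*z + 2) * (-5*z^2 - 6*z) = -10*z^5 - 7*z^4 + 51*z^3 + 44*z^2 - 12*z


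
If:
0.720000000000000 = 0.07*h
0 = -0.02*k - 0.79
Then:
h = 10.29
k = -39.50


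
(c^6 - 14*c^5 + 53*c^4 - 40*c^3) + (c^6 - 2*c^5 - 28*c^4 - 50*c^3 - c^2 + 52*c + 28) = 2*c^6 - 16*c^5 + 25*c^4 - 90*c^3 - c^2 + 52*c + 28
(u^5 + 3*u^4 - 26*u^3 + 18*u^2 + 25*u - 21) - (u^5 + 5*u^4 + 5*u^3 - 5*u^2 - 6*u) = -2*u^4 - 31*u^3 + 23*u^2 + 31*u - 21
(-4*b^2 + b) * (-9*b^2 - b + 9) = 36*b^4 - 5*b^3 - 37*b^2 + 9*b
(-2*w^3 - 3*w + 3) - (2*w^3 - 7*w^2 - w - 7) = -4*w^3 + 7*w^2 - 2*w + 10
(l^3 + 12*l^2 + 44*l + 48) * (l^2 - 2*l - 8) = l^5 + 10*l^4 + 12*l^3 - 136*l^2 - 448*l - 384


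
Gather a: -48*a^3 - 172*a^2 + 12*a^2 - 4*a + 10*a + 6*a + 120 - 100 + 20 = -48*a^3 - 160*a^2 + 12*a + 40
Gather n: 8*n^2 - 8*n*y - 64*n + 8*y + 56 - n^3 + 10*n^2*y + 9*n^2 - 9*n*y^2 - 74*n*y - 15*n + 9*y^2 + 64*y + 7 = -n^3 + n^2*(10*y + 17) + n*(-9*y^2 - 82*y - 79) + 9*y^2 + 72*y + 63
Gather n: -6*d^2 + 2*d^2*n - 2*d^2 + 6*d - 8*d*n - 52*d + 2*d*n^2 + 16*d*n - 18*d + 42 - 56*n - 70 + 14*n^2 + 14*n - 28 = -8*d^2 - 64*d + n^2*(2*d + 14) + n*(2*d^2 + 8*d - 42) - 56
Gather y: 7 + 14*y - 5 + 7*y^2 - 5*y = 7*y^2 + 9*y + 2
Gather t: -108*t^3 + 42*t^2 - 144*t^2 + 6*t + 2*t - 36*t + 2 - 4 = -108*t^3 - 102*t^2 - 28*t - 2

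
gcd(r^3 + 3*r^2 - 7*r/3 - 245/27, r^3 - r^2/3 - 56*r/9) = r + 7/3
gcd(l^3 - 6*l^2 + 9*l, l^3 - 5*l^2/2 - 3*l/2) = l^2 - 3*l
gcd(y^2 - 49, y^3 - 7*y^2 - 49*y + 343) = y^2 - 49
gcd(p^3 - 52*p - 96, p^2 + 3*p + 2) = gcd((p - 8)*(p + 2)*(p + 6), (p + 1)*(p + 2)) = p + 2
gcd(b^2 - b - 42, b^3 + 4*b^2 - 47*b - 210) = b^2 - b - 42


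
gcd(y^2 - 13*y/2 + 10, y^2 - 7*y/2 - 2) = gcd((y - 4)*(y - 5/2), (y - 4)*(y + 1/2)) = y - 4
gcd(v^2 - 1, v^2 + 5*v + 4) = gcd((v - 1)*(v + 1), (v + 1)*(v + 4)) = v + 1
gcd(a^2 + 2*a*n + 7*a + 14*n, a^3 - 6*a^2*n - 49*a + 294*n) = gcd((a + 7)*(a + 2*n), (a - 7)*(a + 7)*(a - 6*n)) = a + 7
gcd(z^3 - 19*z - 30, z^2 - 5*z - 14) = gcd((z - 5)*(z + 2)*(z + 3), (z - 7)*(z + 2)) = z + 2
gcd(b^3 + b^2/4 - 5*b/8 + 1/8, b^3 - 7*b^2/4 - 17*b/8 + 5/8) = b^2 + 3*b/4 - 1/4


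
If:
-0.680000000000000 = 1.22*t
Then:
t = -0.56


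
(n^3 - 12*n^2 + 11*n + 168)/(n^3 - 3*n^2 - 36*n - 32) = (n^2 - 4*n - 21)/(n^2 + 5*n + 4)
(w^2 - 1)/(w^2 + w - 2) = (w + 1)/(w + 2)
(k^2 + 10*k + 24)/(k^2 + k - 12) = (k + 6)/(k - 3)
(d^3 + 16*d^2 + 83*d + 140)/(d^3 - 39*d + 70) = (d^2 + 9*d + 20)/(d^2 - 7*d + 10)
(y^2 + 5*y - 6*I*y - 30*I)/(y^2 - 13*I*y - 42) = (y + 5)/(y - 7*I)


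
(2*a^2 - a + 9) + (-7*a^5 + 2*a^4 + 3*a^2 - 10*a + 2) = -7*a^5 + 2*a^4 + 5*a^2 - 11*a + 11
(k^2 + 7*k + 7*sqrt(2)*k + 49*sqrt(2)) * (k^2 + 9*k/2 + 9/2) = k^4 + 7*sqrt(2)*k^3 + 23*k^3/2 + 36*k^2 + 161*sqrt(2)*k^2/2 + 63*k/2 + 252*sqrt(2)*k + 441*sqrt(2)/2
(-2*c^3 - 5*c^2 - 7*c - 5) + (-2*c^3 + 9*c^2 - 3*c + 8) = -4*c^3 + 4*c^2 - 10*c + 3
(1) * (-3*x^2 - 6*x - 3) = -3*x^2 - 6*x - 3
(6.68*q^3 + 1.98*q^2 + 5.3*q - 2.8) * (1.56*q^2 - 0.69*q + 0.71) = 10.4208*q^5 - 1.5204*q^4 + 11.6446*q^3 - 6.6192*q^2 + 5.695*q - 1.988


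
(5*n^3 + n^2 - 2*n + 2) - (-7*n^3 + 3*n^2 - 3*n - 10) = 12*n^3 - 2*n^2 + n + 12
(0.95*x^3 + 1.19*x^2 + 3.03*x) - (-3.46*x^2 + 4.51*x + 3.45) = 0.95*x^3 + 4.65*x^2 - 1.48*x - 3.45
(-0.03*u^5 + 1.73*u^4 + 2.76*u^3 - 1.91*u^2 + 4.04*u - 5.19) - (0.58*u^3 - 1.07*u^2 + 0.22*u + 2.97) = -0.03*u^5 + 1.73*u^4 + 2.18*u^3 - 0.84*u^2 + 3.82*u - 8.16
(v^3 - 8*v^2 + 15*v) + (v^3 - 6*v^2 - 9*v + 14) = 2*v^3 - 14*v^2 + 6*v + 14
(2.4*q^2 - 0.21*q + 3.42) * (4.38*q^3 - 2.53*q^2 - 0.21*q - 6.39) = 10.512*q^5 - 6.9918*q^4 + 15.0069*q^3 - 23.9445*q^2 + 0.6237*q - 21.8538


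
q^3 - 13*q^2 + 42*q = q*(q - 7)*(q - 6)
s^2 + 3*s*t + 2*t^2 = (s + t)*(s + 2*t)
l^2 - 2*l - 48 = (l - 8)*(l + 6)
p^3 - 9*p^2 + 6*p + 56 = (p - 7)*(p - 4)*(p + 2)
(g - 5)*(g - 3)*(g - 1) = g^3 - 9*g^2 + 23*g - 15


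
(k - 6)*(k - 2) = k^2 - 8*k + 12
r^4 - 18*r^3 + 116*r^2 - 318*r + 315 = (r - 7)*(r - 5)*(r - 3)^2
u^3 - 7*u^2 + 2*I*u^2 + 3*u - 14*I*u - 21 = (u - 7)*(u - I)*(u + 3*I)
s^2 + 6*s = s*(s + 6)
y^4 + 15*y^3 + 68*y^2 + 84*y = y*(y + 2)*(y + 6)*(y + 7)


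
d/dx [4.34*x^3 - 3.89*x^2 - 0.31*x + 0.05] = 13.02*x^2 - 7.78*x - 0.31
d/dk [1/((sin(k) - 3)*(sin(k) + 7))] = -2*(sin(k) + 2)*cos(k)/((sin(k) - 3)^2*(sin(k) + 7)^2)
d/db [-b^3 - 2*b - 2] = -3*b^2 - 2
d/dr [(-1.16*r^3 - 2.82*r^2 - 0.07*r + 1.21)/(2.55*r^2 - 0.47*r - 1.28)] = (-2.958*r^4 + 1.0904*r^3 + 5.9583*r^2 + 1.0482*r + 0.6583)/(6.5025*r^4 - 2.397*r^3 - 6.3071*r^2 + 1.2032*r + 1.6384)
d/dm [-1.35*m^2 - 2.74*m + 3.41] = -2.7*m - 2.74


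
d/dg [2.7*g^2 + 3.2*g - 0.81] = 5.4*g + 3.2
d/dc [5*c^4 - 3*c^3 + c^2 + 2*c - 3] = 20*c^3 - 9*c^2 + 2*c + 2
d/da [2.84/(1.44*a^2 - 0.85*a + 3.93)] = (2.414 - 8.1792*a)/(1.44*a^2 - 0.85*a + 3.93)^2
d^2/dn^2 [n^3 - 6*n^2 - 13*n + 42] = 6*n - 12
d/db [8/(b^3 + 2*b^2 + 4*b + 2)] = 8*(-3*b^2 - 4*b - 4)/(b^3 + 2*b^2 + 4*b + 2)^2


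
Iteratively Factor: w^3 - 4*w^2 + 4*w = (w)*(w^2 - 4*w + 4) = w*(w - 2)*(w - 2)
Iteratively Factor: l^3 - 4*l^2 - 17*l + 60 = (l - 3)*(l^2 - l - 20) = (l - 5)*(l - 3)*(l + 4)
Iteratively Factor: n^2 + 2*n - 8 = (n + 4)*(n - 2)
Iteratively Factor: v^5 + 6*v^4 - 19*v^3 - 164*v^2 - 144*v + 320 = (v + 4)*(v^4 + 2*v^3 - 27*v^2 - 56*v + 80) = (v + 4)^2*(v^3 - 2*v^2 - 19*v + 20) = (v - 1)*(v + 4)^2*(v^2 - v - 20) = (v - 1)*(v + 4)^3*(v - 5)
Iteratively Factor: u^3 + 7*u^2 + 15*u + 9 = (u + 1)*(u^2 + 6*u + 9) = (u + 1)*(u + 3)*(u + 3)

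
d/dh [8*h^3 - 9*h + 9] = 24*h^2 - 9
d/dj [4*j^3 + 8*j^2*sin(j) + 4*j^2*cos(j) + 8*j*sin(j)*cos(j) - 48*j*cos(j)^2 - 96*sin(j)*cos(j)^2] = -4*j^2*sin(j) + 8*j^2*cos(j) + 12*j^2 + 16*j*sin(j) + 48*j*sin(2*j) + 8*j*cos(j) + 8*j*cos(2*j) + 4*sin(2*j) - 24*cos(j) - 24*cos(2*j) - 72*cos(3*j) - 24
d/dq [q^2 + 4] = 2*q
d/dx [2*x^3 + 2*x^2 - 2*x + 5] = 6*x^2 + 4*x - 2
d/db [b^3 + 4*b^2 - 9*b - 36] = 3*b^2 + 8*b - 9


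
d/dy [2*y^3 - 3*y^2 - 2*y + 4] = 6*y^2 - 6*y - 2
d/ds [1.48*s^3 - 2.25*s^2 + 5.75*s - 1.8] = 4.44*s^2 - 4.5*s + 5.75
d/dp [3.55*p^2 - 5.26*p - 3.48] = 7.1*p - 5.26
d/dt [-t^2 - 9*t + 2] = -2*t - 9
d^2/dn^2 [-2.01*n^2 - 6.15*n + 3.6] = -4.02000000000000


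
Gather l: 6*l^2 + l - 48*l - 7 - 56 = 6*l^2 - 47*l - 63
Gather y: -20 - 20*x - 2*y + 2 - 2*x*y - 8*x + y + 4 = -28*x + y*(-2*x - 1) - 14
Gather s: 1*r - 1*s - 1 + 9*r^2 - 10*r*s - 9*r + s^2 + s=9*r^2 - 10*r*s - 8*r + s^2 - 1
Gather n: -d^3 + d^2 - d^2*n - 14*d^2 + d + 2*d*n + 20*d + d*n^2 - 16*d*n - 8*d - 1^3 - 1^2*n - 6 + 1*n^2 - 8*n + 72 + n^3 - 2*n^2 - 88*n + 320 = -d^3 - 13*d^2 + 13*d + n^3 + n^2*(d - 1) + n*(-d^2 - 14*d - 97) + 385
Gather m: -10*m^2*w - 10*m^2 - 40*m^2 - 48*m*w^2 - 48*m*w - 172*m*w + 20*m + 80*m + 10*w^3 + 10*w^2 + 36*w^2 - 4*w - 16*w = m^2*(-10*w - 50) + m*(-48*w^2 - 220*w + 100) + 10*w^3 + 46*w^2 - 20*w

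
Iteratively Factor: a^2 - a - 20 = (a - 5)*(a + 4)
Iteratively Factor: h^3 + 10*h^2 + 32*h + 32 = (h + 2)*(h^2 + 8*h + 16) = (h + 2)*(h + 4)*(h + 4)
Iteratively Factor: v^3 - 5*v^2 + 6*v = (v - 2)*(v^2 - 3*v) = v*(v - 2)*(v - 3)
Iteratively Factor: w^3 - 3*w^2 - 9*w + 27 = (w + 3)*(w^2 - 6*w + 9) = (w - 3)*(w + 3)*(w - 3)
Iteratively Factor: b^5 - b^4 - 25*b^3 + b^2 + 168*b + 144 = (b - 4)*(b^4 + 3*b^3 - 13*b^2 - 51*b - 36) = (b - 4)^2*(b^3 + 7*b^2 + 15*b + 9) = (b - 4)^2*(b + 3)*(b^2 + 4*b + 3) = (b - 4)^2*(b + 1)*(b + 3)*(b + 3)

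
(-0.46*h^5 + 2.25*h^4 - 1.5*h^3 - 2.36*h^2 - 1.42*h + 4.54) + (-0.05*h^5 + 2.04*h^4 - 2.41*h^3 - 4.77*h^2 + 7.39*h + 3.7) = -0.51*h^5 + 4.29*h^4 - 3.91*h^3 - 7.13*h^2 + 5.97*h + 8.24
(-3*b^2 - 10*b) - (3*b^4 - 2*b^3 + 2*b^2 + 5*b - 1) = -3*b^4 + 2*b^3 - 5*b^2 - 15*b + 1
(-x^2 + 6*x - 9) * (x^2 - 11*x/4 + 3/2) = -x^4 + 35*x^3/4 - 27*x^2 + 135*x/4 - 27/2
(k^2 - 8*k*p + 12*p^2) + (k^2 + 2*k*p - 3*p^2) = 2*k^2 - 6*k*p + 9*p^2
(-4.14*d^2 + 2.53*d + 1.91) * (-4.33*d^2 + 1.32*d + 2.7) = 17.9262*d^4 - 16.4197*d^3 - 16.1087*d^2 + 9.3522*d + 5.157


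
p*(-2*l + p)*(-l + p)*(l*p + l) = 2*l^3*p^2 + 2*l^3*p - 3*l^2*p^3 - 3*l^2*p^2 + l*p^4 + l*p^3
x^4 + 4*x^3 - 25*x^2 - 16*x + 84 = (x - 3)*(x - 2)*(x + 2)*(x + 7)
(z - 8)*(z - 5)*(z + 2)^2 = z^4 - 9*z^3 - 8*z^2 + 108*z + 160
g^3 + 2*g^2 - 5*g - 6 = (g - 2)*(g + 1)*(g + 3)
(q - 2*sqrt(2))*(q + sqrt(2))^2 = q^3 - 6*q - 4*sqrt(2)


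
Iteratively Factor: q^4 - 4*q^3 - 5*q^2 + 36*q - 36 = (q - 3)*(q^3 - q^2 - 8*q + 12) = (q - 3)*(q - 2)*(q^2 + q - 6) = (q - 3)*(q - 2)^2*(q + 3)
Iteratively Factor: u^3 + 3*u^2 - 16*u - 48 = (u + 4)*(u^2 - u - 12) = (u + 3)*(u + 4)*(u - 4)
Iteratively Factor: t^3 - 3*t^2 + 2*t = (t)*(t^2 - 3*t + 2) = t*(t - 1)*(t - 2)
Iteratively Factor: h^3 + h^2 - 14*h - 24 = (h + 2)*(h^2 - h - 12) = (h + 2)*(h + 3)*(h - 4)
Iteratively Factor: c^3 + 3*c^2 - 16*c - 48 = (c + 3)*(c^2 - 16) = (c - 4)*(c + 3)*(c + 4)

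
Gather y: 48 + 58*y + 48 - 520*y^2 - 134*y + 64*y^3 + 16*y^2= 64*y^3 - 504*y^2 - 76*y + 96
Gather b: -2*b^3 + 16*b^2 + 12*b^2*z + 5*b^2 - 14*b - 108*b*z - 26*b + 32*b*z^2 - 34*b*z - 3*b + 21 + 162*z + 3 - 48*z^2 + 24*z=-2*b^3 + b^2*(12*z + 21) + b*(32*z^2 - 142*z - 43) - 48*z^2 + 186*z + 24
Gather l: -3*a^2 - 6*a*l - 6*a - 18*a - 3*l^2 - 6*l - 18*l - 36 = -3*a^2 - 24*a - 3*l^2 + l*(-6*a - 24) - 36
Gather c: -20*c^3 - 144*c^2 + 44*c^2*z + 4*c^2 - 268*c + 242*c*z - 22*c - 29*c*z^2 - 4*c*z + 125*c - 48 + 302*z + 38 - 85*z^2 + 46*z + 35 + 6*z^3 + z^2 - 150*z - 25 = -20*c^3 + c^2*(44*z - 140) + c*(-29*z^2 + 238*z - 165) + 6*z^3 - 84*z^2 + 198*z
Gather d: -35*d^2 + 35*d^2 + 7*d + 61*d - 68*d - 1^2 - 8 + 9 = 0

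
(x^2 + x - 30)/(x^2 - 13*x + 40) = (x + 6)/(x - 8)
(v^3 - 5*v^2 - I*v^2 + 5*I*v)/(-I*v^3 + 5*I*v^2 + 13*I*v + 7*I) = v*(I*v^2 + v*(1 - 5*I) - 5)/(v^3 - 5*v^2 - 13*v - 7)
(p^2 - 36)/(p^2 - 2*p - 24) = (p + 6)/(p + 4)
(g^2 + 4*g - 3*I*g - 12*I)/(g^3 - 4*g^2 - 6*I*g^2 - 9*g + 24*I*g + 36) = (g + 4)/(g^2 - g*(4 + 3*I) + 12*I)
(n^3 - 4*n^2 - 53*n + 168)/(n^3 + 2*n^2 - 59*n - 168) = (n - 3)/(n + 3)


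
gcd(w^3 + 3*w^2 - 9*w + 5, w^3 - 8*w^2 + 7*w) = w - 1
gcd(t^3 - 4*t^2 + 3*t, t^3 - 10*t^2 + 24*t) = t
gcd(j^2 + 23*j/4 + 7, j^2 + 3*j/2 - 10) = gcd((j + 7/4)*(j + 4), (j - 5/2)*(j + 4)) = j + 4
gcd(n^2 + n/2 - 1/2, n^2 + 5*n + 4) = n + 1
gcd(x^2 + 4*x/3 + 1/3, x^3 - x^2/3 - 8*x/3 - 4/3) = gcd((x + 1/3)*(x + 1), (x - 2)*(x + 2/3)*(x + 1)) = x + 1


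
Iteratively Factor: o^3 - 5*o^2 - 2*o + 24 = (o + 2)*(o^2 - 7*o + 12) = (o - 4)*(o + 2)*(o - 3)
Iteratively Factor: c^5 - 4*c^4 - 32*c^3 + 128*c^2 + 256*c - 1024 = (c - 4)*(c^4 - 32*c^2 + 256) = (c - 4)^2*(c^3 + 4*c^2 - 16*c - 64) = (c - 4)^2*(c + 4)*(c^2 - 16) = (c - 4)^2*(c + 4)^2*(c - 4)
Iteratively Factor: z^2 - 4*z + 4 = (z - 2)*(z - 2)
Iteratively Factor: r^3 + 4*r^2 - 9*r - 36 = (r - 3)*(r^2 + 7*r + 12) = (r - 3)*(r + 3)*(r + 4)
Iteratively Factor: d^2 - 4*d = (d - 4)*(d)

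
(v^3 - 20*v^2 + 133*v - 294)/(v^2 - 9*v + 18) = (v^2 - 14*v + 49)/(v - 3)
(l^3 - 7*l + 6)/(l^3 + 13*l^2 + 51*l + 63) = (l^2 - 3*l + 2)/(l^2 + 10*l + 21)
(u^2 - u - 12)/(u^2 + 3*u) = (u - 4)/u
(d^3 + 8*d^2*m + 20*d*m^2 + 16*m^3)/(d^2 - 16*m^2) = (d^2 + 4*d*m + 4*m^2)/(d - 4*m)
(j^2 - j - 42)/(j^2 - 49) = (j + 6)/(j + 7)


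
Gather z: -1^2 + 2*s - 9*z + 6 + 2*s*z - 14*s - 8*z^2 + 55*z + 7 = -12*s - 8*z^2 + z*(2*s + 46) + 12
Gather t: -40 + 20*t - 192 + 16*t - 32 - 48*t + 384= 120 - 12*t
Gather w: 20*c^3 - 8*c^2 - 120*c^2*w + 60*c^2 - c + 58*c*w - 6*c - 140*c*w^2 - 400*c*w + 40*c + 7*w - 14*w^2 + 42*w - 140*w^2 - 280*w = 20*c^3 + 52*c^2 + 33*c + w^2*(-140*c - 154) + w*(-120*c^2 - 342*c - 231)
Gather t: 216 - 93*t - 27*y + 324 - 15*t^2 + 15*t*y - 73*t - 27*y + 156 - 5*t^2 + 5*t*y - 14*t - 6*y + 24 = -20*t^2 + t*(20*y - 180) - 60*y + 720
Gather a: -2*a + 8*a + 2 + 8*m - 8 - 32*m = 6*a - 24*m - 6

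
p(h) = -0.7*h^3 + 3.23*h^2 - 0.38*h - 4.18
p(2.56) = 4.27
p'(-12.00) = -380.30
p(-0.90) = -0.71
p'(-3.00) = -38.66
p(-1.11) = 1.18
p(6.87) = -81.31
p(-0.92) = -0.55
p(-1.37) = 4.20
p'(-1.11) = -10.14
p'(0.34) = 1.57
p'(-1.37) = -13.17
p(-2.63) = 31.89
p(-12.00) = 1675.10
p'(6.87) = -55.11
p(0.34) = -3.96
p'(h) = -2.1*h^2 + 6.46*h - 0.38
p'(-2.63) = -31.90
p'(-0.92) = -8.10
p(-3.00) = 44.93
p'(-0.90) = -7.90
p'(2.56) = 2.40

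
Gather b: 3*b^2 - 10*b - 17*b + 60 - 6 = 3*b^2 - 27*b + 54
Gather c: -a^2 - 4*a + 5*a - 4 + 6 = -a^2 + a + 2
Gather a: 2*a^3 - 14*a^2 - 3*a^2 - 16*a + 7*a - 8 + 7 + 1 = 2*a^3 - 17*a^2 - 9*a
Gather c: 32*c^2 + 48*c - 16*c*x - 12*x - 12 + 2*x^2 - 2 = 32*c^2 + c*(48 - 16*x) + 2*x^2 - 12*x - 14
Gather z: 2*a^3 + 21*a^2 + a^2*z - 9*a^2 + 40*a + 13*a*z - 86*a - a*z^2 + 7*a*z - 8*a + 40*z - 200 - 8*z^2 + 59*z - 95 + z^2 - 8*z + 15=2*a^3 + 12*a^2 - 54*a + z^2*(-a - 7) + z*(a^2 + 20*a + 91) - 280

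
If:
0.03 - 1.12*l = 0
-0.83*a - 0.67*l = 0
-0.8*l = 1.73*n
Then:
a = -0.02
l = 0.03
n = -0.01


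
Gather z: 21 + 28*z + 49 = 28*z + 70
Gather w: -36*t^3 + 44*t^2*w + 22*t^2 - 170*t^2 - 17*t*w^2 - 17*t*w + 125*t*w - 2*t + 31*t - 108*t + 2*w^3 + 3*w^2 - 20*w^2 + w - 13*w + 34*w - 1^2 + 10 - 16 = -36*t^3 - 148*t^2 - 79*t + 2*w^3 + w^2*(-17*t - 17) + w*(44*t^2 + 108*t + 22) - 7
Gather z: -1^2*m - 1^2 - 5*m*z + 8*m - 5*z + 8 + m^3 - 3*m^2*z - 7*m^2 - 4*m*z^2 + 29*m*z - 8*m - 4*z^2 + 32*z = m^3 - 7*m^2 - m + z^2*(-4*m - 4) + z*(-3*m^2 + 24*m + 27) + 7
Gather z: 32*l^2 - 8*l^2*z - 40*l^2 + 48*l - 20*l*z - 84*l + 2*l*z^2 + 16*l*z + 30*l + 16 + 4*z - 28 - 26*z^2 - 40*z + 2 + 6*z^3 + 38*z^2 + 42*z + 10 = -8*l^2 - 6*l + 6*z^3 + z^2*(2*l + 12) + z*(-8*l^2 - 4*l + 6)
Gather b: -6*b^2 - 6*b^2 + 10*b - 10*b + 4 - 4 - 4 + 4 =-12*b^2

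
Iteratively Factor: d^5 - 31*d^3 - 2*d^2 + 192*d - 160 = (d - 1)*(d^4 + d^3 - 30*d^2 - 32*d + 160) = (d - 2)*(d - 1)*(d^3 + 3*d^2 - 24*d - 80) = (d - 5)*(d - 2)*(d - 1)*(d^2 + 8*d + 16) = (d - 5)*(d - 2)*(d - 1)*(d + 4)*(d + 4)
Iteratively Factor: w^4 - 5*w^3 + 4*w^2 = (w)*(w^3 - 5*w^2 + 4*w) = w*(w - 1)*(w^2 - 4*w) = w^2*(w - 1)*(w - 4)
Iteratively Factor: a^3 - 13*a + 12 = (a - 1)*(a^2 + a - 12) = (a - 3)*(a - 1)*(a + 4)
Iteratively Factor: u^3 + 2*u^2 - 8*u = (u)*(u^2 + 2*u - 8) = u*(u + 4)*(u - 2)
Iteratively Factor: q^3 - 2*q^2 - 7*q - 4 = (q - 4)*(q^2 + 2*q + 1) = (q - 4)*(q + 1)*(q + 1)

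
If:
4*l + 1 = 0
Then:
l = -1/4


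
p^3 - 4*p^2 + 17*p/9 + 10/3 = (p - 3)*(p - 5/3)*(p + 2/3)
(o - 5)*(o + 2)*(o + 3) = o^3 - 19*o - 30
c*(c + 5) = c^2 + 5*c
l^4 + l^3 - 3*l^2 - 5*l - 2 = (l - 2)*(l + 1)^3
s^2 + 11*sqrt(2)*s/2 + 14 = (s + 2*sqrt(2))*(s + 7*sqrt(2)/2)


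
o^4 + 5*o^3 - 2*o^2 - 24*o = o*(o - 2)*(o + 3)*(o + 4)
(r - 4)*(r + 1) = r^2 - 3*r - 4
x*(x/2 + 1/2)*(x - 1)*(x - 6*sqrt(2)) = x^4/2 - 3*sqrt(2)*x^3 - x^2/2 + 3*sqrt(2)*x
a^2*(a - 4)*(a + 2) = a^4 - 2*a^3 - 8*a^2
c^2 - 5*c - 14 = (c - 7)*(c + 2)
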